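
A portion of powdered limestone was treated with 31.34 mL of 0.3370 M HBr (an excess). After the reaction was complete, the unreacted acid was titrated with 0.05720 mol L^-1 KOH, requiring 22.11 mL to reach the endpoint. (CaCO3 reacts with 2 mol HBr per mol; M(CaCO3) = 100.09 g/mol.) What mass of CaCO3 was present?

0.465 g

Total n(HBr) added = 0.3370 x 0.03134 = 0.01056 mol.
n(KOH) used = 0.05720 x 0.02211 = 0.001265 mol, which equals the excess n(HBr).
So n(HBr) consumed by the sample = 0.01056 - 0.001265 = 0.009297 mol.
n(CaCO3) = 0.009297 / 2 = 0.004648 mol.
mass = 0.004648 mol x 100.09 g/mol = 0.465 g.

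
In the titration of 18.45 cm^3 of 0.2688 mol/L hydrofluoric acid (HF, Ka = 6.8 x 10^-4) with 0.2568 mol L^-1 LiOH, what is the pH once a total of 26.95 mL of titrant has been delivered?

12.64

n(acid) = 0.2688 x 0.01845 = 0.004959 mol; n(LiOH) added = 0.2568 x 0.02695 = 0.006921 mol.
Base is in excess by 0.006921 - 0.004959 = 0.001961 mol in a total volume of 0.04540 L.
[OH^-] = 0.001961/0.04540 = 0.04320 M, so pOH = 1.36 and pH = 14.00 - 1.36 = 12.64.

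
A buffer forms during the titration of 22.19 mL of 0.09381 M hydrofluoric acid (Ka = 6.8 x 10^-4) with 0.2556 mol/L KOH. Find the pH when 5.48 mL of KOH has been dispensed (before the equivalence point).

3.48

Initial n(HF) = 0.09381 x 0.02219 = 0.002082 mol.
n(KOH) added = 0.2556 x 0.005480 = 0.001401 mol, converting that many moles of HF to F-.
Remaining n(HF) = 0.0006810 mol; n(F-) = 0.001401 mol.
By Henderson-Hasselbalch, pH = pKa + log([A^-]/[HA]) = 3.17 + log(0.001401/0.0006810) = 3.17 + (+0.31) = 3.48.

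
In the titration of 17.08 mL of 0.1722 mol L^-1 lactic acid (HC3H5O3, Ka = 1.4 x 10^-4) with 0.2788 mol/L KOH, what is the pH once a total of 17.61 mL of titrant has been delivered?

12.75

n(acid) = 0.1722 x 0.01708 = 0.002941 mol; n(KOH) added = 0.2788 x 0.01761 = 0.004910 mol.
Base is in excess by 0.004910 - 0.002941 = 0.001968 mol in a total volume of 0.03469 L.
[OH^-] = 0.001968/0.03469 = 0.05675 M, so pOH = 1.25 and pH = 14.00 - 1.25 = 12.75.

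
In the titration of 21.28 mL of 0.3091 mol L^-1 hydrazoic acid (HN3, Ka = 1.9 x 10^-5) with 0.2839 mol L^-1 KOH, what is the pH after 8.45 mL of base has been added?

4.48

Initial n(HN3) = 0.3091 x 0.02128 = 0.006578 mol.
n(KOH) added = 0.2839 x 0.008450 = 0.002399 mol, converting that many moles of HN3 to N3-.
Remaining n(HN3) = 0.004179 mol; n(N3-) = 0.002399 mol.
By Henderson-Hasselbalch, pH = pKa + log([A^-]/[HA]) = 4.72 + log(0.002399/0.004179) = 4.72 + (-0.24) = 4.48.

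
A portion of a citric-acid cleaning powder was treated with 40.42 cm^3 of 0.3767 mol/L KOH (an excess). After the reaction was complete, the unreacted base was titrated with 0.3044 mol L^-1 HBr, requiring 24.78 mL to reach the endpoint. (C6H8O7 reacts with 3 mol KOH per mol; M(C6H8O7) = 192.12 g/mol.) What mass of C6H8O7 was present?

0.492 g

Total n(KOH) added = 0.3767 x 0.04042 = 0.01523 mol.
n(HBr) used = 0.3044 x 0.02478 = 0.007543 mol, which equals the excess n(KOH).
So n(KOH) consumed by the sample = 0.01523 - 0.007543 = 0.007683 mol.
n(C6H8O7) = 0.007683 / 3 = 0.002561 mol.
mass = 0.002561 mol x 192.12 g/mol = 0.492 g.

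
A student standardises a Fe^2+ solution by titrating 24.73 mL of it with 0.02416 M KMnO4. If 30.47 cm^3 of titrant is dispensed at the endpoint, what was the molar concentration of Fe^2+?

0.149 M

n(KMnO4) = 0.02416 x 0.03047 = 0.0007362 mol.
From the balanced equation, 1 mol KMnO4 reacts with 5 mol Fe^2+, so n(Fe^2+) = 0.0007362 x 5/1 = 0.003681 mol.
[Fe^2+] = 0.003681 / 0.02473 L = 0.149 M.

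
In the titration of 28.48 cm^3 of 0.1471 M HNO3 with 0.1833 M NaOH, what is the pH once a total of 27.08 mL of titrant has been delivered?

n(acid) = 0.1471 x 0.02848 = 0.004189 mol; n(NaOH) added = 0.1833 x 0.02708 = 0.004964 mol.
Base is in excess by 0.004964 - 0.004189 = 0.0007744 mol in a total volume of 0.05556 L.
[OH^-] = 0.0007744/0.05556 = 0.01394 M, so pOH = 1.86 and pH = 14.00 - 1.86 = 12.14.

12.14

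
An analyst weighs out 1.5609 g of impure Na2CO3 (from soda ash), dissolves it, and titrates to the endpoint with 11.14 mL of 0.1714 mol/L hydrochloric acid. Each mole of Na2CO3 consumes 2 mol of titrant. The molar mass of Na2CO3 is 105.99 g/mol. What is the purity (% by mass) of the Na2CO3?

6.48%

n(HCl) = 0.1714 x 0.01114 = 0.001909 mol.
n(Na2CO3) = 0.001909 / 2 = 0.0009547 mol.
mass of Na2CO3 = 0.0009547 x 105.99 = 0.1012 g.
% purity = 0.1012 / 1.5609 x 100 = 6.48%.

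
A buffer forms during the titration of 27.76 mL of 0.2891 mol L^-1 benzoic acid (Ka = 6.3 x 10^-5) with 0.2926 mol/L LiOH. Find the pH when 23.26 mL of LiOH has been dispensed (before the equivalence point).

4.95

Initial n(C6H5COOH) = 0.2891 x 0.02776 = 0.008025 mol.
n(LiOH) added = 0.2926 x 0.02326 = 0.006806 mol, converting that many moles of C6H5COOH to C6H5COO-.
Remaining n(C6H5COOH) = 0.001220 mol; n(C6H5COO-) = 0.006806 mol.
By Henderson-Hasselbalch, pH = pKa + log([A^-]/[HA]) = 4.20 + log(0.006806/0.001220) = 4.20 + (+0.75) = 4.95.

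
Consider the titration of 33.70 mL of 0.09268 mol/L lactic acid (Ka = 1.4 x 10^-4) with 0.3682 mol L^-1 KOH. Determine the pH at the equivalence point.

8.36

n(HC3H5O3) = 0.09268 x 0.03370 = 0.003123 mol; V(KOH) at equivalence = 0.003123/0.3682 = 0.008483 L.
At equivalence all the acid is converted to C3H5O3-; total volume = 0.03370 + 0.008483 = 0.04218 L, so [C3H5O3-] = 0.003123/0.04218 = 0.07404 M.
Kb = Kw/Ka = 1.0e-14 / 1.4 x 10^-4 = 7.14e-11.
[OH^-] = sqrt(Kb x [C3H5O3-]) = sqrt(7.14e-11 x 0.07404) = 2.30e-6 M.
pOH = 5.64, so pH = 14.00 - 5.64 = 8.36.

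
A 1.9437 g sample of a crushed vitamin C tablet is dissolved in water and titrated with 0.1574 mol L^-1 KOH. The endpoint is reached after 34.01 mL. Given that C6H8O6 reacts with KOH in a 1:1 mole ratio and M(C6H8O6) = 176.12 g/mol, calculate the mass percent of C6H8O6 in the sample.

n(KOH) = 0.1574 x 0.03401 = 0.005353 mol.
n(C6H8O6) = 0.005353 / 1 = 0.005353 mol.
mass of C6H8O6 = 0.005353 x 176.12 = 0.9428 g.
% purity = 0.9428 / 1.9437 x 100 = 48.5%.

48.5%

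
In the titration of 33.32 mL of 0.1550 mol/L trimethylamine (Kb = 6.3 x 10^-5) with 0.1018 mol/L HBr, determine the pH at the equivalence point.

5.51

n((CH3)3N) = 0.1550 x 0.03332 = 0.005165 mol; V(HBr) at equivalence = 0.005165/0.1018 = 0.05073 L.
At equivalence the base is fully converted to (CH3)3NH+; total volume = 0.08405 L, so [(CH3)3NH+] = 0.005165/0.08405 = 0.06144 M.
Ka((CH3)3NH+) = Kw/Kb = 1.0e-14 / 6.3 x 10^-5 = 1.59e-10.
[H^+] = sqrt(Ka x [(CH3)3NH+]) = sqrt(1.59e-10 x 0.06144) = 3.12e-6 M.
pH = -log(3.12e-6) = 5.51.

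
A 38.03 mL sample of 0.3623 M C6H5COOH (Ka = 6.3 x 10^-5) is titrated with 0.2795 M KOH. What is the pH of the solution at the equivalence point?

8.70

n(C6H5COOH) = 0.3623 x 0.03803 = 0.01378 mol; V(KOH) at equivalence = 0.01378/0.2795 = 0.04930 L.
At equivalence all the acid is converted to C6H5COO-; total volume = 0.03803 + 0.04930 = 0.08733 L, so [C6H5COO-] = 0.01378/0.08733 = 0.1578 M.
Kb = Kw/Ka = 1.0e-14 / 6.3 x 10^-5 = 1.59e-10.
[OH^-] = sqrt(Kb x [C6H5COO-]) = sqrt(1.59e-10 x 0.1578) = 5.00e-6 M.
pOH = 5.30, so pH = 14.00 - 5.30 = 8.70.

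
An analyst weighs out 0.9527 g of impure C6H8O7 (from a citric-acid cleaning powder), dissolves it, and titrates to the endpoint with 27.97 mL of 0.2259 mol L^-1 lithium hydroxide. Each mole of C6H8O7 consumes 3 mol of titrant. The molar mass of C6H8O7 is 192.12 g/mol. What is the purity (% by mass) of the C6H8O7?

42.5%

n(LiOH) = 0.2259 x 0.02797 = 0.006318 mol.
n(C6H8O7) = 0.006318 / 3 = 0.002106 mol.
mass of C6H8O7 = 0.002106 x 192.12 = 0.4046 g.
% purity = 0.4046 / 0.9527 x 100 = 42.5%.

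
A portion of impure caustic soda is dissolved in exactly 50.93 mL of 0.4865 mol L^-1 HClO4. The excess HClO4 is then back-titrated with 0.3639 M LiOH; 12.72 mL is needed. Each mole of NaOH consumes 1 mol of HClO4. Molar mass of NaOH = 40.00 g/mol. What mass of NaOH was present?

0.806 g

Total n(HClO4) added = 0.4865 x 0.05093 = 0.02478 mol.
n(LiOH) used = 0.3639 x 0.01272 = 0.004629 mol, which equals the excess n(HClO4).
So n(HClO4) consumed by the sample = 0.02478 - 0.004629 = 0.02015 mol.
n(NaOH) = 0.02015 / 1 = 0.02015 mol.
mass = 0.02015 mol x 40.00 g/mol = 0.806 g.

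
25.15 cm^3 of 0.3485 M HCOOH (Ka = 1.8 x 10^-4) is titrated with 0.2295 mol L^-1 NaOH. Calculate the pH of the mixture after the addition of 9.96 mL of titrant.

Initial n(HCOOH) = 0.3485 x 0.02515 = 0.008765 mol.
n(NaOH) added = 0.2295 x 0.009960 = 0.002286 mol, converting that many moles of HCOOH to HCOO-.
Remaining n(HCOOH) = 0.006479 mol; n(HCOO-) = 0.002286 mol.
By Henderson-Hasselbalch, pH = pKa + log([A^-]/[HA]) = 3.74 + log(0.002286/0.006479) = 3.74 + (-0.45) = 3.29.

3.29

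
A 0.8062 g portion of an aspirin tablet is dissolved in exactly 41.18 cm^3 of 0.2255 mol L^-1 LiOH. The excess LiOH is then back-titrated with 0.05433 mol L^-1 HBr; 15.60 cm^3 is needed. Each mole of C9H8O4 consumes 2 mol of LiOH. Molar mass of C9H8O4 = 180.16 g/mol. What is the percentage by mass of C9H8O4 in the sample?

94.3%

Total n(LiOH) added = 0.2255 x 0.04118 = 0.009286 mol.
n(HBr) used = 0.05433 x 0.01560 = 0.0008475 mol, which equals the excess n(LiOH).
So n(LiOH) consumed by the sample = 0.009286 - 0.0008475 = 0.008439 mol.
n(C9H8O4) = 0.008439 / 2 = 0.004219 mol.
mass C9H8O4 = 0.004219 x 180.16 = 0.7601 g, so %C9H8O4 = 0.7601/0.8062 x 100 = 94.3%.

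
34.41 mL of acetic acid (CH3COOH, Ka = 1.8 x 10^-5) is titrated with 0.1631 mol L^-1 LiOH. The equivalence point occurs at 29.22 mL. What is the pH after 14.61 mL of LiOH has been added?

4.74

14.61 mL is exactly half the equivalence volume (29.22/2), i.e. the half-equivalence point.
There, n(HA) = n(A^-), so pH = pKa = -log(1.8 x 10^-5) = 4.74.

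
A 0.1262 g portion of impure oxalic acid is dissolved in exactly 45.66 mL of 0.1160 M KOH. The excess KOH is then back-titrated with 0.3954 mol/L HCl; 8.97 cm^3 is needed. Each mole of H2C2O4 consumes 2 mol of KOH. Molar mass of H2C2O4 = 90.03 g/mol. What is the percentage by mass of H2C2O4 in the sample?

62.4%

Total n(KOH) added = 0.1160 x 0.04566 = 0.005297 mol.
n(HCl) used = 0.3954 x 0.008970 = 0.003547 mol, which equals the excess n(KOH).
So n(KOH) consumed by the sample = 0.005297 - 0.003547 = 0.001750 mol.
n(H2C2O4) = 0.001750 / 2 = 0.0008749 mol.
mass H2C2O4 = 0.0008749 x 90.03 = 0.07877 g, so %H2C2O4 = 0.07877/0.1262 x 100 = 62.4%.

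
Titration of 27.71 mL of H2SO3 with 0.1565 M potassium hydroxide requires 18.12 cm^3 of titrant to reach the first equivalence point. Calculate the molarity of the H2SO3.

0.102 M

n(KOH) = 0.1565 x 0.01812 = 0.002836 mol.
At the first equivalence point, 1 mol OH^- react per mol H2SO3, so n(H2SO3) = 0.002836 / 1 = 0.002836 mol.
[H2SO3] = 0.002836 / 0.02771 L = 0.102 M.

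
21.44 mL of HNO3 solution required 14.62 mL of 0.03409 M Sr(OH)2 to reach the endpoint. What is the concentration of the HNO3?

n(Sr(OH)2) delivered = 0.03409 x 0.01462 = 0.0004984 mol.
The reaction is 2 HNO3 + 1 Sr(OH)2, so n(HNO3) = 0.0004984 x 2/1 = 0.0009968 mol.
[HNO3] = 0.0009968 mol / 0.02144 L = 0.0465 M.

0.0465 M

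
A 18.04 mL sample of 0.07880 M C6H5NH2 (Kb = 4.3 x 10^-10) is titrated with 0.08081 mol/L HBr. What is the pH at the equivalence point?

n(C6H5NH2) = 0.07880 x 0.01804 = 0.001422 mol; V(HBr) at equivalence = 0.001422/0.08081 = 0.01759 L.
At equivalence the base is fully converted to C6H5NH3+; total volume = 0.03563 L, so [C6H5NH3+] = 0.001422/0.03563 = 0.03990 M.
Ka(C6H5NH3+) = Kw/Kb = 1.0e-14 / 4.3 x 10^-10 = 2.33e-5.
[H^+] = sqrt(Ka x [C6H5NH3+]) = sqrt(2.33e-5 x 0.03990) = 0.000963 M.
pH = -log(0.000963) = 3.02.

3.02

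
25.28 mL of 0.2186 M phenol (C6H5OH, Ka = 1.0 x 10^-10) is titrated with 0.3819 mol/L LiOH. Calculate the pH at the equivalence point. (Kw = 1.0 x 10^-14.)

11.57

n(C6H5OH) = 0.2186 x 0.02528 = 0.005526 mol; V(LiOH) at equivalence = 0.005526/0.3819 = 0.01447 L.
At equivalence all the acid is converted to C6H5O-; total volume = 0.02528 + 0.01447 = 0.03975 L, so [C6H5O-] = 0.005526/0.03975 = 0.1390 M.
Kb = Kw/Ka = 1.0e-14 / 1.0 x 10^-10 = 0.000100.
[OH^-] = sqrt(Kb x [C6H5O-]) = sqrt(0.000100 x 0.1390) = 0.00373 M.
pOH = 2.43, so pH = 14.00 - 2.43 = 11.57.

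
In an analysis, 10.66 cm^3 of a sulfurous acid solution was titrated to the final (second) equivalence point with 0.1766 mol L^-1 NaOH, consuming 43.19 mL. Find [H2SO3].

n(NaOH) = 0.1766 x 0.04319 = 0.007627 mol.
At the final (second) equivalence point, 2 mol OH^- react per mol H2SO3, so n(H2SO3) = 0.007627 / 2 = 0.003814 mol.
[H2SO3] = 0.003814 / 0.01066 L = 0.358 M.

0.358 M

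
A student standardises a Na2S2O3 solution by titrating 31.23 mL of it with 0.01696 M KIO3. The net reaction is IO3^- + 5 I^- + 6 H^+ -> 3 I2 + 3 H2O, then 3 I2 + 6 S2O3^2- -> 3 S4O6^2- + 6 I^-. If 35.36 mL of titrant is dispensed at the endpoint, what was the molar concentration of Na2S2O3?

0.115 M

n(KIO3) = 0.01696 x 0.03536 = 0.0005997 mol.
From the balanced equation, 1 mol KIO3 reacts with 6 mol Na2S2O3, so n(Na2S2O3) = 0.0005997 x 6/1 = 0.003598 mol.
[Na2S2O3] = 0.003598 / 0.03123 L = 0.115 M.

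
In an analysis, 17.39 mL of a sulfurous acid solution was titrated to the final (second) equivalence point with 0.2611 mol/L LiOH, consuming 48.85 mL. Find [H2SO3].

0.367 M

n(LiOH) = 0.2611 x 0.04885 = 0.01275 mol.
At the final (second) equivalence point, 2 mol OH^- react per mol H2SO3, so n(H2SO3) = 0.01275 / 2 = 0.006377 mol.
[H2SO3] = 0.006377 / 0.01739 L = 0.367 M.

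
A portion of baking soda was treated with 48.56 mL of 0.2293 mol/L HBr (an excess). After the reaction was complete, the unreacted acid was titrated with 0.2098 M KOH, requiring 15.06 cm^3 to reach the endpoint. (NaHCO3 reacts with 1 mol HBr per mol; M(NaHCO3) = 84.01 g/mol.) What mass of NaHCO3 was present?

0.670 g

Total n(HBr) added = 0.2293 x 0.04856 = 0.01113 mol.
n(KOH) used = 0.2098 x 0.01506 = 0.003160 mol, which equals the excess n(HBr).
So n(HBr) consumed by the sample = 0.01113 - 0.003160 = 0.007975 mol.
n(NaHCO3) = 0.007975 / 1 = 0.007975 mol.
mass = 0.007975 mol x 84.01 g/mol = 0.670 g.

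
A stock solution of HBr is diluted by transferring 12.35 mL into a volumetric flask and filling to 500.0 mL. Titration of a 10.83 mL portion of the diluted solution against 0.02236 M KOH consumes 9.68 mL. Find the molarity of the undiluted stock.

0.809 M

n(KOH) = 0.02236 x 0.009680 = 0.0002164 mol.
n(HBr) in the aliquot = 0.0002164 mol.
[diluted HBr] = 0.0002164 / 0.01083 = 0.01999 M.
Dilution factor = 500.0/12.35 = 40.49, so [stock] = 0.01999 x 40.49 = 0.809 M.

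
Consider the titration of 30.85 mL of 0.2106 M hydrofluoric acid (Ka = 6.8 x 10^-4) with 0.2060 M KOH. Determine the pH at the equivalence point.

8.09

n(HF) = 0.2106 x 0.03085 = 0.006497 mol; V(KOH) at equivalence = 0.006497/0.2060 = 0.03154 L.
At equivalence all the acid is converted to F-; total volume = 0.03085 + 0.03154 = 0.06239 L, so [F-] = 0.006497/0.06239 = 0.1041 M.
Kb = Kw/Ka = 1.0e-14 / 6.8 x 10^-4 = 1.47e-11.
[OH^-] = sqrt(Kb x [F-]) = sqrt(1.47e-11 x 0.1041) = 1.24e-6 M.
pOH = 5.91, so pH = 14.00 - 5.91 = 8.09.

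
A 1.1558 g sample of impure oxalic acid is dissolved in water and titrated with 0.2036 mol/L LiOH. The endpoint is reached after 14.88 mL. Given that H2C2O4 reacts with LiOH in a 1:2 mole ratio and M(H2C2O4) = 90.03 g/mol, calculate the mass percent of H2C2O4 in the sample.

n(LiOH) = 0.2036 x 0.01488 = 0.003030 mol.
n(H2C2O4) = 0.003030 / 2 = 0.001515 mol.
mass of H2C2O4 = 0.001515 x 90.03 = 0.1364 g.
% purity = 0.1364 / 1.1558 x 100 = 11.8%.

11.8%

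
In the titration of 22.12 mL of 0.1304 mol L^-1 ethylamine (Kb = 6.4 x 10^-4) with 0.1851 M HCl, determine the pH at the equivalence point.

n(C2H5NH2) = 0.1304 x 0.02212 = 0.002884 mol; V(HCl) at equivalence = 0.002884/0.1851 = 0.01558 L.
At equivalence the base is fully converted to C2H5NH3+; total volume = 0.03770 L, so [C2H5NH3+] = 0.002884/0.03770 = 0.07650 M.
Ka(C2H5NH3+) = Kw/Kb = 1.0e-14 / 6.4 x 10^-4 = 1.56e-11.
[H^+] = sqrt(Ka x [C2H5NH3+]) = sqrt(1.56e-11 x 0.07650) = 1.09e-6 M.
pH = -log(1.09e-6) = 5.96.

5.96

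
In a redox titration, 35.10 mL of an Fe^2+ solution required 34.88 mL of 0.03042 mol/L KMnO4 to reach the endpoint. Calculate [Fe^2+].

0.151 M

n(KMnO4) = 0.03042 x 0.03488 = 0.001061 mol.
From the balanced equation, 1 mol KMnO4 reacts with 5 mol Fe^2+, so n(Fe^2+) = 0.001061 x 5/1 = 0.005305 mol.
[Fe^2+] = 0.005305 / 0.03510 L = 0.151 M.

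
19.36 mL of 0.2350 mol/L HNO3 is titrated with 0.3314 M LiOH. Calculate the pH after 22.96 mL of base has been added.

12.86

n(acid) = 0.2350 x 0.01936 = 0.004550 mol; n(LiOH) added = 0.3314 x 0.02296 = 0.007609 mol.
Base is in excess by 0.007609 - 0.004550 = 0.003059 mol in a total volume of 0.04232 L.
[OH^-] = 0.003059/0.04232 = 0.07229 M, so pOH = 1.14 and pH = 14.00 - 1.14 = 12.86.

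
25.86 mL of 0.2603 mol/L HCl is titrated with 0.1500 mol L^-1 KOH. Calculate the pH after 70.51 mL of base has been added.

n(acid) = 0.2603 x 0.02586 = 0.006731 mol; n(KOH) added = 0.1500 x 0.07051 = 0.01058 mol.
Base is in excess by 0.01058 - 0.006731 = 0.003845 mol in a total volume of 0.09637 L.
[OH^-] = 0.003845/0.09637 = 0.03990 M, so pOH = 1.40 and pH = 14.00 - 1.40 = 12.60.

12.60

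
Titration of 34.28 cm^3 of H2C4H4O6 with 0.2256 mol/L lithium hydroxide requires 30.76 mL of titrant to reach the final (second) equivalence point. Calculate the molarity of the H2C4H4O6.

n(LiOH) = 0.2256 x 0.03076 = 0.006939 mol.
At the final (second) equivalence point, 2 mol OH^- react per mol H2C4H4O6, so n(H2C4H4O6) = 0.006939 / 2 = 0.003470 mol.
[H2C4H4O6] = 0.003470 / 0.03428 L = 0.101 M.

0.101 M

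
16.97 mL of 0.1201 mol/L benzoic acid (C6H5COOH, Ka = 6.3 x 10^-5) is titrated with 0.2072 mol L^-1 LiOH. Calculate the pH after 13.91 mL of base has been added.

n(acid) = 0.1201 x 0.01697 = 0.002038 mol; n(LiOH) added = 0.2072 x 0.01391 = 0.002882 mol.
Base is in excess by 0.002882 - 0.002038 = 0.0008441 mol in a total volume of 0.03088 L.
[OH^-] = 0.0008441/0.03088 = 0.02733 M, so pOH = 1.56 and pH = 14.00 - 1.56 = 12.44.

12.44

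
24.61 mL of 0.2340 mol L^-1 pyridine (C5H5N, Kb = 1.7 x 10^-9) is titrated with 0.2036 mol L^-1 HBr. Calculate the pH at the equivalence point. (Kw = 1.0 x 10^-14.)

3.10

n(C5H5N) = 0.2340 x 0.02461 = 0.005759 mol; V(HBr) at equivalence = 0.005759/0.2036 = 0.02828 L.
At equivalence the base is fully converted to C5H5NH+; total volume = 0.05289 L, so [C5H5NH+] = 0.005759/0.05289 = 0.1089 M.
Ka(C5H5NH+) = Kw/Kb = 1.0e-14 / 1.7 x 10^-9 = 5.88e-6.
[H^+] = sqrt(Ka x [C5H5NH+]) = sqrt(5.88e-6 x 0.1089) = 0.000800 M.
pH = -log(0.000800) = 3.10.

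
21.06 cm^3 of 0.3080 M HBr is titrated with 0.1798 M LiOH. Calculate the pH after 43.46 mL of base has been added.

n(acid) = 0.3080 x 0.02106 = 0.006486 mol; n(LiOH) added = 0.1798 x 0.04346 = 0.007814 mol.
Base is in excess by 0.007814 - 0.006486 = 0.001328 mol in a total volume of 0.06452 L.
[OH^-] = 0.001328/0.06452 = 0.02058 M, so pOH = 1.69 and pH = 14.00 - 1.69 = 12.31.

12.31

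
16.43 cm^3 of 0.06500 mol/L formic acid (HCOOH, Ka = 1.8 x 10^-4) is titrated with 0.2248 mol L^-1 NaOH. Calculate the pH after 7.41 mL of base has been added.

n(acid) = 0.06500 x 0.01643 = 0.001068 mol; n(NaOH) added = 0.2248 x 0.007410 = 0.001666 mol.
Base is in excess by 0.001666 - 0.001068 = 0.0005978 mol in a total volume of 0.02384 L.
[OH^-] = 0.0005978/0.02384 = 0.02508 M, so pOH = 1.60 and pH = 14.00 - 1.60 = 12.40.

12.40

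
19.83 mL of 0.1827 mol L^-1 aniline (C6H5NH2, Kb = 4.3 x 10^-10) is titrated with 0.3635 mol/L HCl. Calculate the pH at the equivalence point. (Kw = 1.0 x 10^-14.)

2.77

n(C6H5NH2) = 0.1827 x 0.01983 = 0.003623 mol; V(HCl) at equivalence = 0.003623/0.3635 = 0.009967 L.
At equivalence the base is fully converted to C6H5NH3+; total volume = 0.02980 L, so [C6H5NH3+] = 0.003623/0.02980 = 0.1216 M.
Ka(C6H5NH3+) = Kw/Kb = 1.0e-14 / 4.3 x 10^-10 = 2.33e-5.
[H^+] = sqrt(Ka x [C6H5NH3+]) = sqrt(2.33e-5 x 0.1216) = 0.00168 M.
pH = -log(0.00168) = 2.77.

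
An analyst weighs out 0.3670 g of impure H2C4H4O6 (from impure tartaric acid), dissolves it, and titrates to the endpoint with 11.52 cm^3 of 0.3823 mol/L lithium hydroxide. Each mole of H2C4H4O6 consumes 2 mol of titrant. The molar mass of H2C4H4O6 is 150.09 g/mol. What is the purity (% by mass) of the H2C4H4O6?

90.1%

n(LiOH) = 0.3823 x 0.01152 = 0.004404 mol.
n(H2C4H4O6) = 0.004404 / 2 = 0.002202 mol.
mass of H2C4H4O6 = 0.002202 x 150.09 = 0.3305 g.
% purity = 0.3305 / 0.3670 x 100 = 90.1%.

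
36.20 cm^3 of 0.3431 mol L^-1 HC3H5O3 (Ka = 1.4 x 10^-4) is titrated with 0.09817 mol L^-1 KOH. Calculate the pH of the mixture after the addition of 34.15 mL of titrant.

Initial n(HC3H5O3) = 0.3431 x 0.03620 = 0.01242 mol.
n(KOH) added = 0.09817 x 0.03415 = 0.003353 mol, converting that many moles of HC3H5O3 to C3H5O3-.
Remaining n(HC3H5O3) = 0.009068 mol; n(C3H5O3-) = 0.003353 mol.
By Henderson-Hasselbalch, pH = pKa + log([A^-]/[HA]) = 3.85 + log(0.003353/0.009068) = 3.85 + (-0.43) = 3.42.

3.42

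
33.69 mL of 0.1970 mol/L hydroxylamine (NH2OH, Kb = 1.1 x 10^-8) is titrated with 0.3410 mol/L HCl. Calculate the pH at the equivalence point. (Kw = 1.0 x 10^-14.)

n(NH2OH) = 0.1970 x 0.03369 = 0.006637 mol; V(HCl) at equivalence = 0.006637/0.3410 = 0.01946 L.
At equivalence the base is fully converted to NH3OH+; total volume = 0.05315 L, so [NH3OH+] = 0.006637/0.05315 = 0.1249 M.
Ka(NH3OH+) = Kw/Kb = 1.0e-14 / 1.1 x 10^-8 = 9.09e-7.
[H^+] = sqrt(Ka x [NH3OH+]) = sqrt(9.09e-7 x 0.1249) = 0.000337 M.
pH = -log(0.000337) = 3.47.

3.47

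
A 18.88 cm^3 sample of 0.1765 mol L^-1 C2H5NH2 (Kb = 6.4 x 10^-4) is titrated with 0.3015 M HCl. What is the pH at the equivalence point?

5.88

n(C2H5NH2) = 0.1765 x 0.01888 = 0.003332 mol; V(HCl) at equivalence = 0.003332/0.3015 = 0.01105 L.
At equivalence the base is fully converted to C2H5NH3+; total volume = 0.02993 L, so [C2H5NH3+] = 0.003332/0.02993 = 0.1113 M.
Ka(C2H5NH3+) = Kw/Kb = 1.0e-14 / 6.4 x 10^-4 = 1.56e-11.
[H^+] = sqrt(Ka x [C2H5NH3+]) = sqrt(1.56e-11 x 0.1113) = 1.32e-6 M.
pH = -log(1.32e-6) = 5.88.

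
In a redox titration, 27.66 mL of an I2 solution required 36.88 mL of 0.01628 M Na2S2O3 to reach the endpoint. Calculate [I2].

n(Na2S2O3) = 0.01628 x 0.03688 = 0.0006004 mol.
From the balanced equation, 2 mol Na2S2O3 reacts with 1 mol I2, so n(I2) = 0.0006004 x 1/2 = 0.0003002 mol.
[I2] = 0.0003002 / 0.02766 L = 0.0109 M.

0.0109 M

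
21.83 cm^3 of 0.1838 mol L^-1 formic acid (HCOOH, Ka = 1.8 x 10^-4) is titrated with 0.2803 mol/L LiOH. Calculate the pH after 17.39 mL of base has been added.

12.34

n(acid) = 0.1838 x 0.02183 = 0.004012 mol; n(LiOH) added = 0.2803 x 0.01739 = 0.004874 mol.
Base is in excess by 0.004874 - 0.004012 = 0.0008621 mol in a total volume of 0.03922 L.
[OH^-] = 0.0008621/0.03922 = 0.02198 M, so pOH = 1.66 and pH = 14.00 - 1.66 = 12.34.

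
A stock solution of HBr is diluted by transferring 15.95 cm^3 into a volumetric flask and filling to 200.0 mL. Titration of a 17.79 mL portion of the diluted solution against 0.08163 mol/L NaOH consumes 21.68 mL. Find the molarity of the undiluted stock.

n(NaOH) = 0.08163 x 0.02168 = 0.001770 mol.
n(HBr) in the aliquot = 0.001770 mol.
[diluted HBr] = 0.001770 / 0.01779 = 0.09948 M.
Dilution factor = 200.0/15.95 = 12.54, so [stock] = 0.09948 x 12.54 = 1.25 M.

1.25 M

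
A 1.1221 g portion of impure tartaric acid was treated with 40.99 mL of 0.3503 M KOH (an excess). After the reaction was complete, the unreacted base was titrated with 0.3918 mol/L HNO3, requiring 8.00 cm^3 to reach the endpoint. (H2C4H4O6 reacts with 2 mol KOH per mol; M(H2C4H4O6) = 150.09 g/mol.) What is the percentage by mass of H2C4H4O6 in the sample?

Total n(KOH) added = 0.3503 x 0.04099 = 0.01436 mol.
n(HNO3) used = 0.3918 x 0.008000 = 0.003134 mol, which equals the excess n(KOH).
So n(KOH) consumed by the sample = 0.01436 - 0.003134 = 0.01122 mol.
n(H2C4H4O6) = 0.01122 / 2 = 0.005612 mol.
mass H2C4H4O6 = 0.005612 x 150.09 = 0.8423 g, so %H2C4H4O6 = 0.8423/1.1221 x 100 = 75.1%.

75.1%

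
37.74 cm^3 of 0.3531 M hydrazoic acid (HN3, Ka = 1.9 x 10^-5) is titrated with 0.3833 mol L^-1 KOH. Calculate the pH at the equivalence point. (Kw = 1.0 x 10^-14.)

8.99

n(HN3) = 0.3531 x 0.03774 = 0.01333 mol; V(KOH) at equivalence = 0.01333/0.3833 = 0.03477 L.
At equivalence all the acid is converted to N3-; total volume = 0.03774 + 0.03477 = 0.07251 L, so [N3-] = 0.01333/0.07251 = 0.1838 M.
Kb = Kw/Ka = 1.0e-14 / 1.9 x 10^-5 = 5.26e-10.
[OH^-] = sqrt(Kb x [N3-]) = sqrt(5.26e-10 x 0.1838) = 9.84e-6 M.
pOH = 5.01, so pH = 14.00 - 5.01 = 8.99.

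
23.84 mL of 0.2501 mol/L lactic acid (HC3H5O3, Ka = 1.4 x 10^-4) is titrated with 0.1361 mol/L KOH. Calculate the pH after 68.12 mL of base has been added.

n(acid) = 0.2501 x 0.02384 = 0.005962 mol; n(KOH) added = 0.1361 x 0.06812 = 0.009271 mol.
Base is in excess by 0.009271 - 0.005962 = 0.003309 mol in a total volume of 0.09196 L.
[OH^-] = 0.003309/0.09196 = 0.03598 M, so pOH = 1.44 and pH = 14.00 - 1.44 = 12.56.

12.56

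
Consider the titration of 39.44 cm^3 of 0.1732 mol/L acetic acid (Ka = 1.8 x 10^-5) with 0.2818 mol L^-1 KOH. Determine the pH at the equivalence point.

8.89

n(CH3COOH) = 0.1732 x 0.03944 = 0.006831 mol; V(KOH) at equivalence = 0.006831/0.2818 = 0.02424 L.
At equivalence all the acid is converted to CH3COO-; total volume = 0.03944 + 0.02424 = 0.06368 L, so [CH3COO-] = 0.006831/0.06368 = 0.1073 M.
Kb = Kw/Ka = 1.0e-14 / 1.8 x 10^-5 = 5.56e-10.
[OH^-] = sqrt(Kb x [CH3COO-]) = sqrt(5.56e-10 x 0.1073) = 7.72e-6 M.
pOH = 5.11, so pH = 14.00 - 5.11 = 8.89.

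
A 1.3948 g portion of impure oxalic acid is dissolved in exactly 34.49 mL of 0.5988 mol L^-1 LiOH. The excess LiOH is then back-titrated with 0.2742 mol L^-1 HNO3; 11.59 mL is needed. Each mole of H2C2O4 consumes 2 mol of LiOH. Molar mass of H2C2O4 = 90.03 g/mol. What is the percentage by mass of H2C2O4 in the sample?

56.4%

Total n(LiOH) added = 0.5988 x 0.03449 = 0.02065 mol.
n(HNO3) used = 0.2742 x 0.01159 = 0.003178 mol, which equals the excess n(LiOH).
So n(LiOH) consumed by the sample = 0.02065 - 0.003178 = 0.01747 mol.
n(H2C2O4) = 0.01747 / 2 = 0.008737 mol.
mass H2C2O4 = 0.008737 x 90.03 = 0.7866 g, so %H2C2O4 = 0.7866/1.3948 x 100 = 56.4%.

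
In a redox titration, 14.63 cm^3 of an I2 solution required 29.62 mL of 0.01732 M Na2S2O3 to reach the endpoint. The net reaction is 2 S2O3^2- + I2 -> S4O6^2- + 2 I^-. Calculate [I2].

n(Na2S2O3) = 0.01732 x 0.02962 = 0.0005130 mol.
From the balanced equation, 2 mol Na2S2O3 reacts with 1 mol I2, so n(I2) = 0.0005130 x 1/2 = 0.0002565 mol.
[I2] = 0.0002565 / 0.01463 L = 0.0175 M.

0.0175 M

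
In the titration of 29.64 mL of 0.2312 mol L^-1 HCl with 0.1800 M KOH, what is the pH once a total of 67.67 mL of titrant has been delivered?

n(acid) = 0.2312 x 0.02964 = 0.006853 mol; n(KOH) added = 0.1800 x 0.06767 = 0.01218 mol.
Base is in excess by 0.01218 - 0.006853 = 0.005328 mol in a total volume of 0.09731 L.
[OH^-] = 0.005328/0.09731 = 0.05475 M, so pOH = 1.26 and pH = 14.00 - 1.26 = 12.74.

12.74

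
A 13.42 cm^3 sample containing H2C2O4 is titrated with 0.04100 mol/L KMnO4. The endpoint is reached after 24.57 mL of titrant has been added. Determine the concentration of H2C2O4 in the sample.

n(KMnO4) = 0.04100 x 0.02457 = 0.001007 mol.
From the balanced equation, 2 mol KMnO4 reacts with 5 mol H2C2O4, so n(H2C2O4) = 0.001007 x 5/2 = 0.002518 mol.
[H2C2O4] = 0.002518 / 0.01342 L = 0.188 M.

0.188 M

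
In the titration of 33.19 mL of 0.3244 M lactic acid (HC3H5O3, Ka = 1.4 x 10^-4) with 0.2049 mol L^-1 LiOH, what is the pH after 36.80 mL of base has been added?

4.22

Initial n(HC3H5O3) = 0.3244 x 0.03319 = 0.01077 mol.
n(LiOH) added = 0.2049 x 0.03680 = 0.007540 mol, converting that many moles of HC3H5O3 to C3H5O3-.
Remaining n(HC3H5O3) = 0.003227 mol; n(C3H5O3-) = 0.007540 mol.
By Henderson-Hasselbalch, pH = pKa + log([A^-]/[HA]) = 3.85 + log(0.007540/0.003227) = 3.85 + (+0.37) = 4.22.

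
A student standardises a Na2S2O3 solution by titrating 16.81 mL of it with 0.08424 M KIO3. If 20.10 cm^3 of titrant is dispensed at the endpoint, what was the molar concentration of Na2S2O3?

0.604 M

n(KIO3) = 0.08424 x 0.02010 = 0.001693 mol.
From the balanced equation, 1 mol KIO3 reacts with 6 mol Na2S2O3, so n(Na2S2O3) = 0.001693 x 6/1 = 0.01016 mol.
[Na2S2O3] = 0.01016 / 0.01681 L = 0.604 M.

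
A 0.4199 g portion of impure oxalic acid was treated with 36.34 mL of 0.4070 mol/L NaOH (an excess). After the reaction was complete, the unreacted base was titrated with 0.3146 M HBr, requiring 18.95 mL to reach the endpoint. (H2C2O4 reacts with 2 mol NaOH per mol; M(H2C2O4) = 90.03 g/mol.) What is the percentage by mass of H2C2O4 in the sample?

Total n(NaOH) added = 0.4070 x 0.03634 = 0.01479 mol.
n(HBr) used = 0.3146 x 0.01895 = 0.005962 mol, which equals the excess n(NaOH).
So n(NaOH) consumed by the sample = 0.01479 - 0.005962 = 0.008829 mol.
n(H2C2O4) = 0.008829 / 2 = 0.004414 mol.
mass H2C2O4 = 0.004414 x 90.03 = 0.3974 g, so %H2C2O4 = 0.3974/0.4199 x 100 = 94.6%.

94.6%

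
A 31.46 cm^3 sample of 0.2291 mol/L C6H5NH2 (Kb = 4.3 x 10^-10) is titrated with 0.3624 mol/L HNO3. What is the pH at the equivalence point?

2.74

n(C6H5NH2) = 0.2291 x 0.03146 = 0.007207 mol; V(HNO3) at equivalence = 0.007207/0.3624 = 0.01989 L.
At equivalence the base is fully converted to C6H5NH3+; total volume = 0.05135 L, so [C6H5NH3+] = 0.007207/0.05135 = 0.1404 M.
Ka(C6H5NH3+) = Kw/Kb = 1.0e-14 / 4.3 x 10^-10 = 2.33e-5.
[H^+] = sqrt(Ka x [C6H5NH3+]) = sqrt(2.33e-5 x 0.1404) = 0.00181 M.
pH = -log(0.00181) = 2.74.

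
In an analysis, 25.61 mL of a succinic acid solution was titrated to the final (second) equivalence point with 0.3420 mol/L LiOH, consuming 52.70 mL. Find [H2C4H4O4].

0.352 M

n(LiOH) = 0.3420 x 0.05270 = 0.01802 mol.
At the final (second) equivalence point, 2 mol OH^- react per mol H2C4H4O4, so n(H2C4H4O4) = 0.01802 / 2 = 0.009012 mol.
[H2C4H4O4] = 0.009012 / 0.02561 L = 0.352 M.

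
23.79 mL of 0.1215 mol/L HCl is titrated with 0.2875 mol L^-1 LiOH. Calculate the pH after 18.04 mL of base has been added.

12.74

n(acid) = 0.1215 x 0.02379 = 0.002890 mol; n(LiOH) added = 0.2875 x 0.01804 = 0.005186 mol.
Base is in excess by 0.005186 - 0.002890 = 0.002296 mol in a total volume of 0.04183 L.
[OH^-] = 0.002296/0.04183 = 0.05489 M, so pOH = 1.26 and pH = 14.00 - 1.26 = 12.74.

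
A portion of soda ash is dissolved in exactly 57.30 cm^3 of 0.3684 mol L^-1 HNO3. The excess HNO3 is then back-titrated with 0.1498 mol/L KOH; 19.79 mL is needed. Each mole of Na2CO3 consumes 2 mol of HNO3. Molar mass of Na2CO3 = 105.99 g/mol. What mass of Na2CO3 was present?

Total n(HNO3) added = 0.3684 x 0.05730 = 0.02111 mol.
n(KOH) used = 0.1498 x 0.01979 = 0.002965 mol, which equals the excess n(HNO3).
So n(HNO3) consumed by the sample = 0.02111 - 0.002965 = 0.01814 mol.
n(Na2CO3) = 0.01814 / 2 = 0.009072 mol.
mass = 0.009072 mol x 105.99 g/mol = 0.962 g.

0.962 g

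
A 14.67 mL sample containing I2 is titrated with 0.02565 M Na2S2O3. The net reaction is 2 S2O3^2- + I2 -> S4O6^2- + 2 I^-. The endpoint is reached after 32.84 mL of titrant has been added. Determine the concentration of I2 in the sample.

n(Na2S2O3) = 0.02565 x 0.03284 = 0.0008423 mol.
From the balanced equation, 2 mol Na2S2O3 reacts with 1 mol I2, so n(I2) = 0.0008423 x 1/2 = 0.0004212 mol.
[I2] = 0.0004212 / 0.01467 L = 0.0287 M.

0.0287 M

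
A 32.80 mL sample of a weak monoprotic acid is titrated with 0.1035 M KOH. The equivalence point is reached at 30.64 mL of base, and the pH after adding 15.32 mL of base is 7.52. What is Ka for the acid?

15.32 mL is half of the equivalence volume, so this is the half-equivalence point where [HA] = [A^-].
At half-equivalence pH = pKa, so pKa = 7.52.
Ka = 10^(-7.52) = 3.0 x 10^-8.

3.0 x 10^-8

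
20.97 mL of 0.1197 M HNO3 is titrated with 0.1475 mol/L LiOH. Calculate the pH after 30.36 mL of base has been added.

n(acid) = 0.1197 x 0.02097 = 0.002510 mol; n(LiOH) added = 0.1475 x 0.03036 = 0.004478 mol.
Base is in excess by 0.004478 - 0.002510 = 0.001968 mol in a total volume of 0.05133 L.
[OH^-] = 0.001968/0.05133 = 0.03834 M, so pOH = 1.42 and pH = 14.00 - 1.42 = 12.58.

12.58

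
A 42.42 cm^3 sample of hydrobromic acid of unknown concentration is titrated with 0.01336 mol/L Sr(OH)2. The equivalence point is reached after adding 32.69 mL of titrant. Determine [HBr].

n(Sr(OH)2) delivered = 0.01336 x 0.03269 = 0.0004367 mol.
The reaction is 2 HBr + 1 Sr(OH)2, so n(HBr) = 0.0004367 x 2/1 = 0.0008735 mol.
[HBr] = 0.0008735 mol / 0.04242 L = 0.0206 M.

0.0206 M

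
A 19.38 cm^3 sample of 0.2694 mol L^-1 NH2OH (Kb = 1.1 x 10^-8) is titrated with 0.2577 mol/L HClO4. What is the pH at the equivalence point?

3.46

n(NH2OH) = 0.2694 x 0.01938 = 0.005221 mol; V(HClO4) at equivalence = 0.005221/0.2577 = 0.02026 L.
At equivalence the base is fully converted to NH3OH+; total volume = 0.03964 L, so [NH3OH+] = 0.005221/0.03964 = 0.1317 M.
Ka(NH3OH+) = Kw/Kb = 1.0e-14 / 1.1 x 10^-8 = 9.09e-7.
[H^+] = sqrt(Ka x [NH3OH+]) = sqrt(9.09e-7 x 0.1317) = 0.000346 M.
pH = -log(0.000346) = 3.46.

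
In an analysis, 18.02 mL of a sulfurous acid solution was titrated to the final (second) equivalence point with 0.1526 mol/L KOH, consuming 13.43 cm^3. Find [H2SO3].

n(KOH) = 0.1526 x 0.01343 = 0.002049 mol.
At the final (second) equivalence point, 2 mol OH^- react per mol H2SO3, so n(H2SO3) = 0.002049 / 2 = 0.001025 mol.
[H2SO3] = 0.001025 / 0.01802 L = 0.0569 M.

0.0569 M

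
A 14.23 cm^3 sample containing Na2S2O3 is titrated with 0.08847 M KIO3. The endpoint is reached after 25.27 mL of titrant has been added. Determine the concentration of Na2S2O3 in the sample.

0.943 M

n(KIO3) = 0.08847 x 0.02527 = 0.002236 mol.
From the balanced equation, 1 mol KIO3 reacts with 6 mol Na2S2O3, so n(Na2S2O3) = 0.002236 x 6/1 = 0.01341 mol.
[Na2S2O3] = 0.01341 / 0.01423 L = 0.943 M.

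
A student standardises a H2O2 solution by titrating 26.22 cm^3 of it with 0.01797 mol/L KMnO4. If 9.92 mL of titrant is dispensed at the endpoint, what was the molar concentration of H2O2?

0.0170 M

n(KMnO4) = 0.01797 x 0.009920 = 0.0001783 mol.
From the balanced equation, 2 mol KMnO4 reacts with 5 mol H2O2, so n(H2O2) = 0.0001783 x 5/2 = 0.0004457 mol.
[H2O2] = 0.0004457 / 0.02622 L = 0.0170 M.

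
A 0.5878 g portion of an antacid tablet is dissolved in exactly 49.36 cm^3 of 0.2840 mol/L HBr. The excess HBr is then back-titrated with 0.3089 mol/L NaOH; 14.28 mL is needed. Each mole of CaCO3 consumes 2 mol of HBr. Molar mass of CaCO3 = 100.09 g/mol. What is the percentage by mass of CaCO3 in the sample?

81.8%

Total n(HBr) added = 0.2840 x 0.04936 = 0.01402 mol.
n(NaOH) used = 0.3089 x 0.01428 = 0.004411 mol, which equals the excess n(HBr).
So n(HBr) consumed by the sample = 0.01402 - 0.004411 = 0.009607 mol.
n(CaCO3) = 0.009607 / 2 = 0.004804 mol.
mass CaCO3 = 0.004804 x 100.09 = 0.4808 g, so %CaCO3 = 0.4808/0.5878 x 100 = 81.8%.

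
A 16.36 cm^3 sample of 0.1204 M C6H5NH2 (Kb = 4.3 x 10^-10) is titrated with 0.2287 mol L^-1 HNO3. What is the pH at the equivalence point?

2.87

n(C6H5NH2) = 0.1204 x 0.01636 = 0.001970 mol; V(HNO3) at equivalence = 0.001970/0.2287 = 0.008613 L.
At equivalence the base is fully converted to C6H5NH3+; total volume = 0.02497 L, so [C6H5NH3+] = 0.001970/0.02497 = 0.07888 M.
Ka(C6H5NH3+) = Kw/Kb = 1.0e-14 / 4.3 x 10^-10 = 2.33e-5.
[H^+] = sqrt(Ka x [C6H5NH3+]) = sqrt(2.33e-5 x 0.07888) = 0.00135 M.
pH = -log(0.00135) = 2.87.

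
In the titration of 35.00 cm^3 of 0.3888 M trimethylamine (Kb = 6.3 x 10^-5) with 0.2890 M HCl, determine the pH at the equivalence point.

n((CH3)3N) = 0.3888 x 0.03500 = 0.01361 mol; V(HCl) at equivalence = 0.01361/0.2890 = 0.04709 L.
At equivalence the base is fully converted to (CH3)3NH+; total volume = 0.08209 L, so [(CH3)3NH+] = 0.01361/0.08209 = 0.1658 M.
Ka((CH3)3NH+) = Kw/Kb = 1.0e-14 / 6.3 x 10^-5 = 1.59e-10.
[H^+] = sqrt(Ka x [(CH3)3NH+]) = sqrt(1.59e-10 x 0.1658) = 5.13e-6 M.
pH = -log(5.13e-6) = 5.29.

5.29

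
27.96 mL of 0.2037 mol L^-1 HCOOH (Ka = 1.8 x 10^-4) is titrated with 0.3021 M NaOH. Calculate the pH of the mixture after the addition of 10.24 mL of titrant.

Initial n(HCOOH) = 0.2037 x 0.02796 = 0.005695 mol.
n(NaOH) added = 0.3021 x 0.01024 = 0.003094 mol, converting that many moles of HCOOH to HCOO-.
Remaining n(HCOOH) = 0.002602 mol; n(HCOO-) = 0.003094 mol.
By Henderson-Hasselbalch, pH = pKa + log([A^-]/[HA]) = 3.74 + log(0.003094/0.002602) = 3.74 + (+0.08) = 3.82.

3.82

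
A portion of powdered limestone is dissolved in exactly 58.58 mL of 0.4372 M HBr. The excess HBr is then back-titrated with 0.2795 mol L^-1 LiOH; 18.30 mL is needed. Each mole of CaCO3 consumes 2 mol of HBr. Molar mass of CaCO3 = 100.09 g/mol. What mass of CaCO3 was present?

Total n(HBr) added = 0.4372 x 0.05858 = 0.02561 mol.
n(LiOH) used = 0.2795 x 0.01830 = 0.005115 mol, which equals the excess n(HBr).
So n(HBr) consumed by the sample = 0.02561 - 0.005115 = 0.02050 mol.
n(CaCO3) = 0.02050 / 2 = 0.01025 mol.
mass = 0.01025 mol x 100.09 g/mol = 1.03 g.

1.03 g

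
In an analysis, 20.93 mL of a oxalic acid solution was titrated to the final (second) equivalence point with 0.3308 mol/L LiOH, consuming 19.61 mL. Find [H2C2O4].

n(LiOH) = 0.3308 x 0.01961 = 0.006487 mol.
At the final (second) equivalence point, 2 mol OH^- react per mol H2C2O4, so n(H2C2O4) = 0.006487 / 2 = 0.003243 mol.
[H2C2O4] = 0.003243 / 0.02093 L = 0.155 M.

0.155 M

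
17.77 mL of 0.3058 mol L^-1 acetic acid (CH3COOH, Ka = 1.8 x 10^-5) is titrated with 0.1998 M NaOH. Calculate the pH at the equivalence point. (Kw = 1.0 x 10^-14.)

8.91

n(CH3COOH) = 0.3058 x 0.01777 = 0.005434 mol; V(NaOH) at equivalence = 0.005434/0.1998 = 0.02720 L.
At equivalence all the acid is converted to CH3COO-; total volume = 0.01777 + 0.02720 = 0.04497 L, so [CH3COO-] = 0.005434/0.04497 = 0.1208 M.
Kb = Kw/Ka = 1.0e-14 / 1.8 x 10^-5 = 5.56e-10.
[OH^-] = sqrt(Kb x [CH3COO-]) = sqrt(5.56e-10 x 0.1208) = 8.19e-6 M.
pOH = 5.09, so pH = 14.00 - 5.09 = 8.91.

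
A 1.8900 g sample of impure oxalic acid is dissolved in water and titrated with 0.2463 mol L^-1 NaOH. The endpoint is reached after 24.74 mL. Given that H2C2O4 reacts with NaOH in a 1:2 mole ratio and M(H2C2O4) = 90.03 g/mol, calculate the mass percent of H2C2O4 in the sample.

14.5%

n(NaOH) = 0.2463 x 0.02474 = 0.006093 mol.
n(H2C2O4) = 0.006093 / 2 = 0.003047 mol.
mass of H2C2O4 = 0.003047 x 90.03 = 0.2743 g.
% purity = 0.2743 / 1.8900 x 100 = 14.5%.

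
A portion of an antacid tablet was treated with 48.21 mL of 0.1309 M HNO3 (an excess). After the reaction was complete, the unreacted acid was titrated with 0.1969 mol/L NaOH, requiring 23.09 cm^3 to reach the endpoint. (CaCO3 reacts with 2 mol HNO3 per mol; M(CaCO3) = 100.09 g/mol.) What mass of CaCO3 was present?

0.0883 g

Total n(HNO3) added = 0.1309 x 0.04821 = 0.006311 mol.
n(NaOH) used = 0.1969 x 0.02309 = 0.004546 mol, which equals the excess n(HNO3).
So n(HNO3) consumed by the sample = 0.006311 - 0.004546 = 0.001764 mol.
n(CaCO3) = 0.001764 / 2 = 0.0008821 mol.
mass = 0.0008821 mol x 100.09 g/mol = 0.0883 g.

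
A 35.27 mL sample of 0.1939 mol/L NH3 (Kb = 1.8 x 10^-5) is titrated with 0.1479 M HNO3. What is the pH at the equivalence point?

n(NH3) = 0.1939 x 0.03527 = 0.006839 mol; V(HNO3) at equivalence = 0.006839/0.1479 = 0.04624 L.
At equivalence the base is fully converted to NH4+; total volume = 0.08151 L, so [NH4+] = 0.006839/0.08151 = 0.08390 M.
Ka(NH4+) = Kw/Kb = 1.0e-14 / 1.8 x 10^-5 = 5.56e-10.
[H^+] = sqrt(Ka x [NH4+]) = sqrt(5.56e-10 x 0.08390) = 6.83e-6 M.
pH = -log(6.83e-6) = 5.17.

5.17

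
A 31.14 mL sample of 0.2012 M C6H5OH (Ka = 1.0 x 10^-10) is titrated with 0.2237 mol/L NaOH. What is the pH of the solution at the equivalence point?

11.51

n(C6H5OH) = 0.2012 x 0.03114 = 0.006265 mol; V(NaOH) at equivalence = 0.006265/0.2237 = 0.02801 L.
At equivalence all the acid is converted to C6H5O-; total volume = 0.03114 + 0.02801 = 0.05915 L, so [C6H5O-] = 0.006265/0.05915 = 0.1059 M.
Kb = Kw/Ka = 1.0e-14 / 1.0 x 10^-10 = 0.000100.
[OH^-] = sqrt(Kb x [C6H5O-]) = sqrt(0.000100 x 0.1059) = 0.00325 M.
pOH = 2.49, so pH = 14.00 - 2.49 = 11.51.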